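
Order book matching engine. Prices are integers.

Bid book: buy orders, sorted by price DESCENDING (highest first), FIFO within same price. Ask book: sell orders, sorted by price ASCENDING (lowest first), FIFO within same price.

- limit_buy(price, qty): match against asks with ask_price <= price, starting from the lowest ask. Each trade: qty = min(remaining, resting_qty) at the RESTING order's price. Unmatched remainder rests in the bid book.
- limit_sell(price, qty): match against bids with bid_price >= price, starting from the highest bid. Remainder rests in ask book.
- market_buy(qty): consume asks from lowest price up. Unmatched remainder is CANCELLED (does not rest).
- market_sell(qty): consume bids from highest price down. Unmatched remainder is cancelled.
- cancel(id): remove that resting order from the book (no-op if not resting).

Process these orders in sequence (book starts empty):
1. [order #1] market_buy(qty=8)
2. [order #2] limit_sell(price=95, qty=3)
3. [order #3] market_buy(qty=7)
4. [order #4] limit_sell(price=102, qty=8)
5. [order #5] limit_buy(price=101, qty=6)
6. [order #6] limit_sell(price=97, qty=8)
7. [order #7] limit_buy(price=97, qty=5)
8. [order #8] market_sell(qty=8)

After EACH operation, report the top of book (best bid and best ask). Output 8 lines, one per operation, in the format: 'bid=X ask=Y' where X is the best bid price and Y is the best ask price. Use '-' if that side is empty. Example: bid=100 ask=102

Answer: bid=- ask=-
bid=- ask=95
bid=- ask=-
bid=- ask=102
bid=101 ask=102
bid=- ask=97
bid=97 ask=102
bid=- ask=102

Derivation:
After op 1 [order #1] market_buy(qty=8): fills=none; bids=[-] asks=[-]
After op 2 [order #2] limit_sell(price=95, qty=3): fills=none; bids=[-] asks=[#2:3@95]
After op 3 [order #3] market_buy(qty=7): fills=#3x#2:3@95; bids=[-] asks=[-]
After op 4 [order #4] limit_sell(price=102, qty=8): fills=none; bids=[-] asks=[#4:8@102]
After op 5 [order #5] limit_buy(price=101, qty=6): fills=none; bids=[#5:6@101] asks=[#4:8@102]
After op 6 [order #6] limit_sell(price=97, qty=8): fills=#5x#6:6@101; bids=[-] asks=[#6:2@97 #4:8@102]
After op 7 [order #7] limit_buy(price=97, qty=5): fills=#7x#6:2@97; bids=[#7:3@97] asks=[#4:8@102]
After op 8 [order #8] market_sell(qty=8): fills=#7x#8:3@97; bids=[-] asks=[#4:8@102]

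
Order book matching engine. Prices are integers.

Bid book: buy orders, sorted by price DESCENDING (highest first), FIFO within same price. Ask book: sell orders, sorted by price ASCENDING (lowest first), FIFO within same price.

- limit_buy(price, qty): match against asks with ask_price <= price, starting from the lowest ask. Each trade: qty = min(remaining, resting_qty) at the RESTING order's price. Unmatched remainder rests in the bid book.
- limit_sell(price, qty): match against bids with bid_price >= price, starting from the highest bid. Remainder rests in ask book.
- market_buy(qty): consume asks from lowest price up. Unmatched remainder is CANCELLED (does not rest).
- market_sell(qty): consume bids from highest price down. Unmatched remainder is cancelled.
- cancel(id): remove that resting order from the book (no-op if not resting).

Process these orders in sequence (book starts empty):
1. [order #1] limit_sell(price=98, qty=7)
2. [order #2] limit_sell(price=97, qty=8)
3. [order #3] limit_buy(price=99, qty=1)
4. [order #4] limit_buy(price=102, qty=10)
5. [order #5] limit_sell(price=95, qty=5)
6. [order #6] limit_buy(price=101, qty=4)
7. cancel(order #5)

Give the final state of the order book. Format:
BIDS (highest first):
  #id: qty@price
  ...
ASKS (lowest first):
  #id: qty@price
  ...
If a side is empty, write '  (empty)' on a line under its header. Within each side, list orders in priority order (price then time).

After op 1 [order #1] limit_sell(price=98, qty=7): fills=none; bids=[-] asks=[#1:7@98]
After op 2 [order #2] limit_sell(price=97, qty=8): fills=none; bids=[-] asks=[#2:8@97 #1:7@98]
After op 3 [order #3] limit_buy(price=99, qty=1): fills=#3x#2:1@97; bids=[-] asks=[#2:7@97 #1:7@98]
After op 4 [order #4] limit_buy(price=102, qty=10): fills=#4x#2:7@97 #4x#1:3@98; bids=[-] asks=[#1:4@98]
After op 5 [order #5] limit_sell(price=95, qty=5): fills=none; bids=[-] asks=[#5:5@95 #1:4@98]
After op 6 [order #6] limit_buy(price=101, qty=4): fills=#6x#5:4@95; bids=[-] asks=[#5:1@95 #1:4@98]
After op 7 cancel(order #5): fills=none; bids=[-] asks=[#1:4@98]

Answer: BIDS (highest first):
  (empty)
ASKS (lowest first):
  #1: 4@98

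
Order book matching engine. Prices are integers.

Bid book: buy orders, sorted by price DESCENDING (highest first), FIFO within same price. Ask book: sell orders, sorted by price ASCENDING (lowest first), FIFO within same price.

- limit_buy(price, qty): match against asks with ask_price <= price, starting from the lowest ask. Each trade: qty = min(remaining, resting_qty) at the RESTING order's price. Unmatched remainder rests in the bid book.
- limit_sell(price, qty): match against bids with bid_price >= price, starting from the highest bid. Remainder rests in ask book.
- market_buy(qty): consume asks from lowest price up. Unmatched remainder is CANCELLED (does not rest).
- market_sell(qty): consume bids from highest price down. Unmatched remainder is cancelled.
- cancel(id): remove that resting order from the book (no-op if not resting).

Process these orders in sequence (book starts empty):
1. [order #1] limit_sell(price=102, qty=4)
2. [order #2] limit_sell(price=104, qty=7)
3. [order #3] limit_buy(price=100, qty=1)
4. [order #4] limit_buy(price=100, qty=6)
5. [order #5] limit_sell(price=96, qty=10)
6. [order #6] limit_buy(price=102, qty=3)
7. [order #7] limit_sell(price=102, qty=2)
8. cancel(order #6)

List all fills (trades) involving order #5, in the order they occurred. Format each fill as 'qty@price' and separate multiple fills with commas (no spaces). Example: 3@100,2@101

After op 1 [order #1] limit_sell(price=102, qty=4): fills=none; bids=[-] asks=[#1:4@102]
After op 2 [order #2] limit_sell(price=104, qty=7): fills=none; bids=[-] asks=[#1:4@102 #2:7@104]
After op 3 [order #3] limit_buy(price=100, qty=1): fills=none; bids=[#3:1@100] asks=[#1:4@102 #2:7@104]
After op 4 [order #4] limit_buy(price=100, qty=6): fills=none; bids=[#3:1@100 #4:6@100] asks=[#1:4@102 #2:7@104]
After op 5 [order #5] limit_sell(price=96, qty=10): fills=#3x#5:1@100 #4x#5:6@100; bids=[-] asks=[#5:3@96 #1:4@102 #2:7@104]
After op 6 [order #6] limit_buy(price=102, qty=3): fills=#6x#5:3@96; bids=[-] asks=[#1:4@102 #2:7@104]
After op 7 [order #7] limit_sell(price=102, qty=2): fills=none; bids=[-] asks=[#1:4@102 #7:2@102 #2:7@104]
After op 8 cancel(order #6): fills=none; bids=[-] asks=[#1:4@102 #7:2@102 #2:7@104]

Answer: 1@100,6@100,3@96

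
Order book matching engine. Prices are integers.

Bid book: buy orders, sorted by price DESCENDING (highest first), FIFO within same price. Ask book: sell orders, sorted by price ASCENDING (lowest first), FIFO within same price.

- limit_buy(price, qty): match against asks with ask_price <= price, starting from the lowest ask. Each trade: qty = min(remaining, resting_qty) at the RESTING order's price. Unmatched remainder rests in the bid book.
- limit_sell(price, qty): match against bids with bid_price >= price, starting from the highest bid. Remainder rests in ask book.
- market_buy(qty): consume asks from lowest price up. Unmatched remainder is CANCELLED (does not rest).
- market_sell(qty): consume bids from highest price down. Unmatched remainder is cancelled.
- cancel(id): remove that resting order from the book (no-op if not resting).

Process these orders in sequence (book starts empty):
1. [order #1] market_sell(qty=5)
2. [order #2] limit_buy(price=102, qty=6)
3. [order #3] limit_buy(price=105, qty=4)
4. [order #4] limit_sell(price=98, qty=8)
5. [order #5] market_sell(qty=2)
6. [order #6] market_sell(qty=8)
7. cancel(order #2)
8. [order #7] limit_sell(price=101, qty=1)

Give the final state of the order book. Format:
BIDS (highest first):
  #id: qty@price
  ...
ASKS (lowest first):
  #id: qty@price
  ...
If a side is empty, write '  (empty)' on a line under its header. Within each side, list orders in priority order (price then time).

Answer: BIDS (highest first):
  (empty)
ASKS (lowest first):
  #7: 1@101

Derivation:
After op 1 [order #1] market_sell(qty=5): fills=none; bids=[-] asks=[-]
After op 2 [order #2] limit_buy(price=102, qty=6): fills=none; bids=[#2:6@102] asks=[-]
After op 3 [order #3] limit_buy(price=105, qty=4): fills=none; bids=[#3:4@105 #2:6@102] asks=[-]
After op 4 [order #4] limit_sell(price=98, qty=8): fills=#3x#4:4@105 #2x#4:4@102; bids=[#2:2@102] asks=[-]
After op 5 [order #5] market_sell(qty=2): fills=#2x#5:2@102; bids=[-] asks=[-]
After op 6 [order #6] market_sell(qty=8): fills=none; bids=[-] asks=[-]
After op 7 cancel(order #2): fills=none; bids=[-] asks=[-]
After op 8 [order #7] limit_sell(price=101, qty=1): fills=none; bids=[-] asks=[#7:1@101]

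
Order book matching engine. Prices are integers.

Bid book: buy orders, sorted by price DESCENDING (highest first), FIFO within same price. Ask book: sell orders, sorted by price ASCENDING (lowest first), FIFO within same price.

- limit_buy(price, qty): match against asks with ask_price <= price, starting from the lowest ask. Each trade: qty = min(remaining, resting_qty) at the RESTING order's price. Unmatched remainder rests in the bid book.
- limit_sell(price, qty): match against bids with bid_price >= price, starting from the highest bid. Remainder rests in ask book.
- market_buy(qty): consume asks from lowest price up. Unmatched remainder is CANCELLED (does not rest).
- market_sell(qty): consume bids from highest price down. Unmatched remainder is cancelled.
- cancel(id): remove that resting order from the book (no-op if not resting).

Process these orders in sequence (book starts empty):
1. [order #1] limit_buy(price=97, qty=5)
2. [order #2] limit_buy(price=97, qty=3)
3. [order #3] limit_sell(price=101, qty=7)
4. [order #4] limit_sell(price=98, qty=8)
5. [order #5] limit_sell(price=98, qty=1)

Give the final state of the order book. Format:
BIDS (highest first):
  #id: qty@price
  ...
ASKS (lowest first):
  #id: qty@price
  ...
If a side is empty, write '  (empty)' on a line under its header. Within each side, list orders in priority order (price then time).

After op 1 [order #1] limit_buy(price=97, qty=5): fills=none; bids=[#1:5@97] asks=[-]
After op 2 [order #2] limit_buy(price=97, qty=3): fills=none; bids=[#1:5@97 #2:3@97] asks=[-]
After op 3 [order #3] limit_sell(price=101, qty=7): fills=none; bids=[#1:5@97 #2:3@97] asks=[#3:7@101]
After op 4 [order #4] limit_sell(price=98, qty=8): fills=none; bids=[#1:5@97 #2:3@97] asks=[#4:8@98 #3:7@101]
After op 5 [order #5] limit_sell(price=98, qty=1): fills=none; bids=[#1:5@97 #2:3@97] asks=[#4:8@98 #5:1@98 #3:7@101]

Answer: BIDS (highest first):
  #1: 5@97
  #2: 3@97
ASKS (lowest first):
  #4: 8@98
  #5: 1@98
  #3: 7@101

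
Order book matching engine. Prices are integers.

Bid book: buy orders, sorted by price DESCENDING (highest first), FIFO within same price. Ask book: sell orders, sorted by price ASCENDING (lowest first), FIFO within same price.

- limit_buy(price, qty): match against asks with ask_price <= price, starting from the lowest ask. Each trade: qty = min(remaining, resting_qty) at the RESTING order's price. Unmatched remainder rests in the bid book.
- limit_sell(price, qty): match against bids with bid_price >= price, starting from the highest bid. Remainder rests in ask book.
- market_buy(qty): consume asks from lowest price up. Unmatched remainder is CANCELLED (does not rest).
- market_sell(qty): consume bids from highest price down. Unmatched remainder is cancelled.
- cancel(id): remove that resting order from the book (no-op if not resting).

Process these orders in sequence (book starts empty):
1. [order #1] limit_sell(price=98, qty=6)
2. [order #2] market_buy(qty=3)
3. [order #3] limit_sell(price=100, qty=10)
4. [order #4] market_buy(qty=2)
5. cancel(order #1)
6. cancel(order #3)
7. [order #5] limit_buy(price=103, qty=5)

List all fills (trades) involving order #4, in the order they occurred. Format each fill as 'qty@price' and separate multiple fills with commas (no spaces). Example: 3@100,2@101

Answer: 2@98

Derivation:
After op 1 [order #1] limit_sell(price=98, qty=6): fills=none; bids=[-] asks=[#1:6@98]
After op 2 [order #2] market_buy(qty=3): fills=#2x#1:3@98; bids=[-] asks=[#1:3@98]
After op 3 [order #3] limit_sell(price=100, qty=10): fills=none; bids=[-] asks=[#1:3@98 #3:10@100]
After op 4 [order #4] market_buy(qty=2): fills=#4x#1:2@98; bids=[-] asks=[#1:1@98 #3:10@100]
After op 5 cancel(order #1): fills=none; bids=[-] asks=[#3:10@100]
After op 6 cancel(order #3): fills=none; bids=[-] asks=[-]
After op 7 [order #5] limit_buy(price=103, qty=5): fills=none; bids=[#5:5@103] asks=[-]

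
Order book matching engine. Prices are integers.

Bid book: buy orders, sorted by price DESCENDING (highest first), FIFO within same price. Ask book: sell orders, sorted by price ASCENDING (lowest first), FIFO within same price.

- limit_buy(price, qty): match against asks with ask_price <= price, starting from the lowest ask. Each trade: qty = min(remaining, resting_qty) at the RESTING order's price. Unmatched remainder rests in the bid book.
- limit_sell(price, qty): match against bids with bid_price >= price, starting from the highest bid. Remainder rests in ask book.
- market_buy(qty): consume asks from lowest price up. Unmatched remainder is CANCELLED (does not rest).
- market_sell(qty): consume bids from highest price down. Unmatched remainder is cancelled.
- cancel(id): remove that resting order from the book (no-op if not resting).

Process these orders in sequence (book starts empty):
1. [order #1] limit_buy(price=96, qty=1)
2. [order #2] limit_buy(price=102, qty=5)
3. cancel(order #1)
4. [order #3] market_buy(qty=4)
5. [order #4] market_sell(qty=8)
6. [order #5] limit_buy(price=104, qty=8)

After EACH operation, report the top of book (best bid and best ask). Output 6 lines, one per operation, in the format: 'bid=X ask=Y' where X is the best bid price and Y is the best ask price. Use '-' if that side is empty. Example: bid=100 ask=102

Answer: bid=96 ask=-
bid=102 ask=-
bid=102 ask=-
bid=102 ask=-
bid=- ask=-
bid=104 ask=-

Derivation:
After op 1 [order #1] limit_buy(price=96, qty=1): fills=none; bids=[#1:1@96] asks=[-]
After op 2 [order #2] limit_buy(price=102, qty=5): fills=none; bids=[#2:5@102 #1:1@96] asks=[-]
After op 3 cancel(order #1): fills=none; bids=[#2:5@102] asks=[-]
After op 4 [order #3] market_buy(qty=4): fills=none; bids=[#2:5@102] asks=[-]
After op 5 [order #4] market_sell(qty=8): fills=#2x#4:5@102; bids=[-] asks=[-]
After op 6 [order #5] limit_buy(price=104, qty=8): fills=none; bids=[#5:8@104] asks=[-]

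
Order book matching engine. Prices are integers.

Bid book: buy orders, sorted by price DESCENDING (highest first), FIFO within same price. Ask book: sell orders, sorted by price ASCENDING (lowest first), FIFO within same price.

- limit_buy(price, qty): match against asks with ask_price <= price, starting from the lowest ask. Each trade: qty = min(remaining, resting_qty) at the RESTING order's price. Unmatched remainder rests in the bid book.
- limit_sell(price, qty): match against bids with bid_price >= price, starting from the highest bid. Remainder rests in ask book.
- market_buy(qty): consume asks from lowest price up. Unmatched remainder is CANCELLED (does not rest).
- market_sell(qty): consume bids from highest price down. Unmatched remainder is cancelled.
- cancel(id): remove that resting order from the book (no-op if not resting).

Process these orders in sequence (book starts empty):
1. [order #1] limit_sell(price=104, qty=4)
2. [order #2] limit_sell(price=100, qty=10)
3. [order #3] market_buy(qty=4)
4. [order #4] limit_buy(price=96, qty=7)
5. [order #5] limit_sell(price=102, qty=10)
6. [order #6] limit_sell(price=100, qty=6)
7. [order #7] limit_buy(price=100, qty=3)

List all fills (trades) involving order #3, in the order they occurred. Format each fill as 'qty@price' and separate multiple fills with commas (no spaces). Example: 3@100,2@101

After op 1 [order #1] limit_sell(price=104, qty=4): fills=none; bids=[-] asks=[#1:4@104]
After op 2 [order #2] limit_sell(price=100, qty=10): fills=none; bids=[-] asks=[#2:10@100 #1:4@104]
After op 3 [order #3] market_buy(qty=4): fills=#3x#2:4@100; bids=[-] asks=[#2:6@100 #1:4@104]
After op 4 [order #4] limit_buy(price=96, qty=7): fills=none; bids=[#4:7@96] asks=[#2:6@100 #1:4@104]
After op 5 [order #5] limit_sell(price=102, qty=10): fills=none; bids=[#4:7@96] asks=[#2:6@100 #5:10@102 #1:4@104]
After op 6 [order #6] limit_sell(price=100, qty=6): fills=none; bids=[#4:7@96] asks=[#2:6@100 #6:6@100 #5:10@102 #1:4@104]
After op 7 [order #7] limit_buy(price=100, qty=3): fills=#7x#2:3@100; bids=[#4:7@96] asks=[#2:3@100 #6:6@100 #5:10@102 #1:4@104]

Answer: 4@100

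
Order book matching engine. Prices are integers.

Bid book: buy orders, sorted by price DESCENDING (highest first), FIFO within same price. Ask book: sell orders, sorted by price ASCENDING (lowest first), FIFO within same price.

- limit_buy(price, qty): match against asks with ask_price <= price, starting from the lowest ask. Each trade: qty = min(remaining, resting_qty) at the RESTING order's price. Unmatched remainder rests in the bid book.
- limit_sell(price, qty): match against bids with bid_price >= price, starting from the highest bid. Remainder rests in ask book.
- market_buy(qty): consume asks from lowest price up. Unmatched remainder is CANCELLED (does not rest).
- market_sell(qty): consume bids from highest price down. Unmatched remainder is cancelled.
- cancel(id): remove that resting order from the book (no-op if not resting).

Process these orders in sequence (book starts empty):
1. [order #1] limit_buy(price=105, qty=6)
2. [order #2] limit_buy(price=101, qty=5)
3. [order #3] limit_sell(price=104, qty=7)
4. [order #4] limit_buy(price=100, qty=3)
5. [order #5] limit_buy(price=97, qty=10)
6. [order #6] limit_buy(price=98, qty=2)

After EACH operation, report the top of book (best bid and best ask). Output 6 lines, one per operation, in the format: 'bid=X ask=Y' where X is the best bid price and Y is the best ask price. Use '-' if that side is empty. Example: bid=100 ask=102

Answer: bid=105 ask=-
bid=105 ask=-
bid=101 ask=104
bid=101 ask=104
bid=101 ask=104
bid=101 ask=104

Derivation:
After op 1 [order #1] limit_buy(price=105, qty=6): fills=none; bids=[#1:6@105] asks=[-]
After op 2 [order #2] limit_buy(price=101, qty=5): fills=none; bids=[#1:6@105 #2:5@101] asks=[-]
After op 3 [order #3] limit_sell(price=104, qty=7): fills=#1x#3:6@105; bids=[#2:5@101] asks=[#3:1@104]
After op 4 [order #4] limit_buy(price=100, qty=3): fills=none; bids=[#2:5@101 #4:3@100] asks=[#3:1@104]
After op 5 [order #5] limit_buy(price=97, qty=10): fills=none; bids=[#2:5@101 #4:3@100 #5:10@97] asks=[#3:1@104]
After op 6 [order #6] limit_buy(price=98, qty=2): fills=none; bids=[#2:5@101 #4:3@100 #6:2@98 #5:10@97] asks=[#3:1@104]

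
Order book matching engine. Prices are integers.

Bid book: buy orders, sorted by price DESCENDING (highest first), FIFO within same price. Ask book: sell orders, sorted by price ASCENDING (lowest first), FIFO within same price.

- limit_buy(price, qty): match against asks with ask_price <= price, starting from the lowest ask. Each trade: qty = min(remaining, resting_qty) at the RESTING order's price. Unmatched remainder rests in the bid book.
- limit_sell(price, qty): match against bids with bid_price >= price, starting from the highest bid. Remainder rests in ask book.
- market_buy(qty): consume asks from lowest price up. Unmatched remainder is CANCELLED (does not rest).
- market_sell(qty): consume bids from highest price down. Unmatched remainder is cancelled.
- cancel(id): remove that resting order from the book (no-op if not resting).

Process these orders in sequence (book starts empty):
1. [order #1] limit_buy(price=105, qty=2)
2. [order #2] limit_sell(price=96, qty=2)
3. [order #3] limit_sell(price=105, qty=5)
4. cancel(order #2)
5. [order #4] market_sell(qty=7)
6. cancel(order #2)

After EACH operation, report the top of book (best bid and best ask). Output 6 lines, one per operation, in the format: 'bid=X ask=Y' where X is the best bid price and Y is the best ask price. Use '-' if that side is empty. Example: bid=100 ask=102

Answer: bid=105 ask=-
bid=- ask=-
bid=- ask=105
bid=- ask=105
bid=- ask=105
bid=- ask=105

Derivation:
After op 1 [order #1] limit_buy(price=105, qty=2): fills=none; bids=[#1:2@105] asks=[-]
After op 2 [order #2] limit_sell(price=96, qty=2): fills=#1x#2:2@105; bids=[-] asks=[-]
After op 3 [order #3] limit_sell(price=105, qty=5): fills=none; bids=[-] asks=[#3:5@105]
After op 4 cancel(order #2): fills=none; bids=[-] asks=[#3:5@105]
After op 5 [order #4] market_sell(qty=7): fills=none; bids=[-] asks=[#3:5@105]
After op 6 cancel(order #2): fills=none; bids=[-] asks=[#3:5@105]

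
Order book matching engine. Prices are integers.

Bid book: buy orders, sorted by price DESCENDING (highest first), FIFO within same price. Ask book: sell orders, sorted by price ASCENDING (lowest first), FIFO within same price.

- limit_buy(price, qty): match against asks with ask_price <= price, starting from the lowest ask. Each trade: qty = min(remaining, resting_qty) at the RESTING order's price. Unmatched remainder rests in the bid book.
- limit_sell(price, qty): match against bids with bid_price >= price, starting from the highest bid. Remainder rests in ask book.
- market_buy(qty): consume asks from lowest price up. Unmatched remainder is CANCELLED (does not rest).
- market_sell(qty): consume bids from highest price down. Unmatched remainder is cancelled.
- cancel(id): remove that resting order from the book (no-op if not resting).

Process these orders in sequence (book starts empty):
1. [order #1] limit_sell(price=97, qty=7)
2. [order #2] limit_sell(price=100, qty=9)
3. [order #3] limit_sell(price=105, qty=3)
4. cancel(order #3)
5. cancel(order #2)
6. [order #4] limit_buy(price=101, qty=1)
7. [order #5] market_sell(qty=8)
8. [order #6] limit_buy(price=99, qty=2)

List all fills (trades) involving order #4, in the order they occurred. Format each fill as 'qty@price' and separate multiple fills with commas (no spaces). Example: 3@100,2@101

After op 1 [order #1] limit_sell(price=97, qty=7): fills=none; bids=[-] asks=[#1:7@97]
After op 2 [order #2] limit_sell(price=100, qty=9): fills=none; bids=[-] asks=[#1:7@97 #2:9@100]
After op 3 [order #3] limit_sell(price=105, qty=3): fills=none; bids=[-] asks=[#1:7@97 #2:9@100 #3:3@105]
After op 4 cancel(order #3): fills=none; bids=[-] asks=[#1:7@97 #2:9@100]
After op 5 cancel(order #2): fills=none; bids=[-] asks=[#1:7@97]
After op 6 [order #4] limit_buy(price=101, qty=1): fills=#4x#1:1@97; bids=[-] asks=[#1:6@97]
After op 7 [order #5] market_sell(qty=8): fills=none; bids=[-] asks=[#1:6@97]
After op 8 [order #6] limit_buy(price=99, qty=2): fills=#6x#1:2@97; bids=[-] asks=[#1:4@97]

Answer: 1@97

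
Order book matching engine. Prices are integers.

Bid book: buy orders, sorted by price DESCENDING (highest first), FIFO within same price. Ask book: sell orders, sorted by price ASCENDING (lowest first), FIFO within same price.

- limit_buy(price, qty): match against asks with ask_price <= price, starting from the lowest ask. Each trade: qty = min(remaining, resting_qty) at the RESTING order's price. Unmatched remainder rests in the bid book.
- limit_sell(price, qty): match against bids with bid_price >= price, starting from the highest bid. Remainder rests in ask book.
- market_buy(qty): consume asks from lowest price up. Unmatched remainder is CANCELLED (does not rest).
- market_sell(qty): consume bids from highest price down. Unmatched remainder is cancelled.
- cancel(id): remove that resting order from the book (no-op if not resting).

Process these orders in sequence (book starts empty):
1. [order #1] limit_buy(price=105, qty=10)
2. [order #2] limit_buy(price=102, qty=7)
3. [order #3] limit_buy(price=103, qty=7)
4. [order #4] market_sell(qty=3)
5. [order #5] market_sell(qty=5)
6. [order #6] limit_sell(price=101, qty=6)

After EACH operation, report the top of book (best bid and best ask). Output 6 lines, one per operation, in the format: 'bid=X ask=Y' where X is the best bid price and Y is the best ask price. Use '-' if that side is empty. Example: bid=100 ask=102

Answer: bid=105 ask=-
bid=105 ask=-
bid=105 ask=-
bid=105 ask=-
bid=105 ask=-
bid=103 ask=-

Derivation:
After op 1 [order #1] limit_buy(price=105, qty=10): fills=none; bids=[#1:10@105] asks=[-]
After op 2 [order #2] limit_buy(price=102, qty=7): fills=none; bids=[#1:10@105 #2:7@102] asks=[-]
After op 3 [order #3] limit_buy(price=103, qty=7): fills=none; bids=[#1:10@105 #3:7@103 #2:7@102] asks=[-]
After op 4 [order #4] market_sell(qty=3): fills=#1x#4:3@105; bids=[#1:7@105 #3:7@103 #2:7@102] asks=[-]
After op 5 [order #5] market_sell(qty=5): fills=#1x#5:5@105; bids=[#1:2@105 #3:7@103 #2:7@102] asks=[-]
After op 6 [order #6] limit_sell(price=101, qty=6): fills=#1x#6:2@105 #3x#6:4@103; bids=[#3:3@103 #2:7@102] asks=[-]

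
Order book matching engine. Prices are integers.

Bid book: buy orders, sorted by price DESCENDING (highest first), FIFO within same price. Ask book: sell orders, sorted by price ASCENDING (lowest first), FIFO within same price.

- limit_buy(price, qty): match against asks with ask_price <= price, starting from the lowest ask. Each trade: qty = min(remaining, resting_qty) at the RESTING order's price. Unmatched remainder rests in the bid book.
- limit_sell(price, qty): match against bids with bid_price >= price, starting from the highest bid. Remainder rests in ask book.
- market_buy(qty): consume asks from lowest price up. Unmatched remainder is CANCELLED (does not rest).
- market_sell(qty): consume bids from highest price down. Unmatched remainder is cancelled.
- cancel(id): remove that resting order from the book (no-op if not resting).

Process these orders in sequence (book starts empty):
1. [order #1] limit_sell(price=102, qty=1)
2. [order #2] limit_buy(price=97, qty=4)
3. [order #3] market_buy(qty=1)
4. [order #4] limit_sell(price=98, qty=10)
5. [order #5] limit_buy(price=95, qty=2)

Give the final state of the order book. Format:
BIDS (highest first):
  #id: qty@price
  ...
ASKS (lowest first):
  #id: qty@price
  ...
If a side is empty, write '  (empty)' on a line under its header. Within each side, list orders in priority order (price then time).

Answer: BIDS (highest first):
  #2: 4@97
  #5: 2@95
ASKS (lowest first):
  #4: 10@98

Derivation:
After op 1 [order #1] limit_sell(price=102, qty=1): fills=none; bids=[-] asks=[#1:1@102]
After op 2 [order #2] limit_buy(price=97, qty=4): fills=none; bids=[#2:4@97] asks=[#1:1@102]
After op 3 [order #3] market_buy(qty=1): fills=#3x#1:1@102; bids=[#2:4@97] asks=[-]
After op 4 [order #4] limit_sell(price=98, qty=10): fills=none; bids=[#2:4@97] asks=[#4:10@98]
After op 5 [order #5] limit_buy(price=95, qty=2): fills=none; bids=[#2:4@97 #5:2@95] asks=[#4:10@98]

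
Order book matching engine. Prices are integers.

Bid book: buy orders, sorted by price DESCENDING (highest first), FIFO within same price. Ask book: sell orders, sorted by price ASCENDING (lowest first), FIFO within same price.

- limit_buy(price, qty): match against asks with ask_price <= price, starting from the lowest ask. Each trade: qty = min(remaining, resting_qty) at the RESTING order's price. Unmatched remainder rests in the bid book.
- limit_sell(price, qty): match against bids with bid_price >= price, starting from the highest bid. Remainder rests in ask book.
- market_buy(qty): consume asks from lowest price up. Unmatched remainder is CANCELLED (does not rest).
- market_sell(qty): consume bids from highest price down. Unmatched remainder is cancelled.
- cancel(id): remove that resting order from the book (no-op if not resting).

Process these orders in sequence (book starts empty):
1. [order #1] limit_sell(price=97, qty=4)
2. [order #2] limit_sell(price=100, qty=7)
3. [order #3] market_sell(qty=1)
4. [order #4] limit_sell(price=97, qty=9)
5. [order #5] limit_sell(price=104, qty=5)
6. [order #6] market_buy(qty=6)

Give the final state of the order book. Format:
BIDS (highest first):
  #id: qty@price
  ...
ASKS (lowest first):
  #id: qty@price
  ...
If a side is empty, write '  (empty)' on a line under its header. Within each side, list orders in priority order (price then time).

After op 1 [order #1] limit_sell(price=97, qty=4): fills=none; bids=[-] asks=[#1:4@97]
After op 2 [order #2] limit_sell(price=100, qty=7): fills=none; bids=[-] asks=[#1:4@97 #2:7@100]
After op 3 [order #3] market_sell(qty=1): fills=none; bids=[-] asks=[#1:4@97 #2:7@100]
After op 4 [order #4] limit_sell(price=97, qty=9): fills=none; bids=[-] asks=[#1:4@97 #4:9@97 #2:7@100]
After op 5 [order #5] limit_sell(price=104, qty=5): fills=none; bids=[-] asks=[#1:4@97 #4:9@97 #2:7@100 #5:5@104]
After op 6 [order #6] market_buy(qty=6): fills=#6x#1:4@97 #6x#4:2@97; bids=[-] asks=[#4:7@97 #2:7@100 #5:5@104]

Answer: BIDS (highest first):
  (empty)
ASKS (lowest first):
  #4: 7@97
  #2: 7@100
  #5: 5@104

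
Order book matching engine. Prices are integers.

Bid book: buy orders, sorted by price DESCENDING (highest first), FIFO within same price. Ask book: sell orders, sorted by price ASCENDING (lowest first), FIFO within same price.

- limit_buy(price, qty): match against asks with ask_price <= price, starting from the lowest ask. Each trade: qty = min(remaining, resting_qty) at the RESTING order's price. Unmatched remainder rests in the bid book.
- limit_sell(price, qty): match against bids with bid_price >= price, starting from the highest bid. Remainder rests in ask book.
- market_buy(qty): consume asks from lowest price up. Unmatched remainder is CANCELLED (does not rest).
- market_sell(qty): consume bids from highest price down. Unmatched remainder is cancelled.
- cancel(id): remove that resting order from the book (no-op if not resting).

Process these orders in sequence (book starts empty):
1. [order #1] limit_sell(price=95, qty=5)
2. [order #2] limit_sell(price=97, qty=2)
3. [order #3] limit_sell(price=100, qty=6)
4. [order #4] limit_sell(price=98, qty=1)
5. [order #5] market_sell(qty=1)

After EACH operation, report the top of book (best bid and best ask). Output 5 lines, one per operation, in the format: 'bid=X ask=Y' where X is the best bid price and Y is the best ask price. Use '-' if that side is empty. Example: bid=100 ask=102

After op 1 [order #1] limit_sell(price=95, qty=5): fills=none; bids=[-] asks=[#1:5@95]
After op 2 [order #2] limit_sell(price=97, qty=2): fills=none; bids=[-] asks=[#1:5@95 #2:2@97]
After op 3 [order #3] limit_sell(price=100, qty=6): fills=none; bids=[-] asks=[#1:5@95 #2:2@97 #3:6@100]
After op 4 [order #4] limit_sell(price=98, qty=1): fills=none; bids=[-] asks=[#1:5@95 #2:2@97 #4:1@98 #3:6@100]
After op 5 [order #5] market_sell(qty=1): fills=none; bids=[-] asks=[#1:5@95 #2:2@97 #4:1@98 #3:6@100]

Answer: bid=- ask=95
bid=- ask=95
bid=- ask=95
bid=- ask=95
bid=- ask=95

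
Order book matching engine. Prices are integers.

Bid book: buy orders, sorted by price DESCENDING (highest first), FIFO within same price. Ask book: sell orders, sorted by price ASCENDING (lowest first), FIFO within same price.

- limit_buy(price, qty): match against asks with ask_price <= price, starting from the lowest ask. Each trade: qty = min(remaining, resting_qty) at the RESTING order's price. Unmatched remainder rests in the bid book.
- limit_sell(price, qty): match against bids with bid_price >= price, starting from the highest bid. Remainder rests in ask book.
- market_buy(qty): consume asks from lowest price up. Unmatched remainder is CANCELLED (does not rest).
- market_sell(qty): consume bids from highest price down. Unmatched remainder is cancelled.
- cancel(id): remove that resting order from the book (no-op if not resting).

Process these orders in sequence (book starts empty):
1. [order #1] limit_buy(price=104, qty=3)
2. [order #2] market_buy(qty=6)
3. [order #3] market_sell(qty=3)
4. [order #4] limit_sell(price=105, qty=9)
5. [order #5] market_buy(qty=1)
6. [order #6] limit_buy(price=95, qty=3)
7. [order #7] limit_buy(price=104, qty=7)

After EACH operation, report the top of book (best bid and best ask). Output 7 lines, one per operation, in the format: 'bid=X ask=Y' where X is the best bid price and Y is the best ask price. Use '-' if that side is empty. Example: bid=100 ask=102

After op 1 [order #1] limit_buy(price=104, qty=3): fills=none; bids=[#1:3@104] asks=[-]
After op 2 [order #2] market_buy(qty=6): fills=none; bids=[#1:3@104] asks=[-]
After op 3 [order #3] market_sell(qty=3): fills=#1x#3:3@104; bids=[-] asks=[-]
After op 4 [order #4] limit_sell(price=105, qty=9): fills=none; bids=[-] asks=[#4:9@105]
After op 5 [order #5] market_buy(qty=1): fills=#5x#4:1@105; bids=[-] asks=[#4:8@105]
After op 6 [order #6] limit_buy(price=95, qty=3): fills=none; bids=[#6:3@95] asks=[#4:8@105]
After op 7 [order #7] limit_buy(price=104, qty=7): fills=none; bids=[#7:7@104 #6:3@95] asks=[#4:8@105]

Answer: bid=104 ask=-
bid=104 ask=-
bid=- ask=-
bid=- ask=105
bid=- ask=105
bid=95 ask=105
bid=104 ask=105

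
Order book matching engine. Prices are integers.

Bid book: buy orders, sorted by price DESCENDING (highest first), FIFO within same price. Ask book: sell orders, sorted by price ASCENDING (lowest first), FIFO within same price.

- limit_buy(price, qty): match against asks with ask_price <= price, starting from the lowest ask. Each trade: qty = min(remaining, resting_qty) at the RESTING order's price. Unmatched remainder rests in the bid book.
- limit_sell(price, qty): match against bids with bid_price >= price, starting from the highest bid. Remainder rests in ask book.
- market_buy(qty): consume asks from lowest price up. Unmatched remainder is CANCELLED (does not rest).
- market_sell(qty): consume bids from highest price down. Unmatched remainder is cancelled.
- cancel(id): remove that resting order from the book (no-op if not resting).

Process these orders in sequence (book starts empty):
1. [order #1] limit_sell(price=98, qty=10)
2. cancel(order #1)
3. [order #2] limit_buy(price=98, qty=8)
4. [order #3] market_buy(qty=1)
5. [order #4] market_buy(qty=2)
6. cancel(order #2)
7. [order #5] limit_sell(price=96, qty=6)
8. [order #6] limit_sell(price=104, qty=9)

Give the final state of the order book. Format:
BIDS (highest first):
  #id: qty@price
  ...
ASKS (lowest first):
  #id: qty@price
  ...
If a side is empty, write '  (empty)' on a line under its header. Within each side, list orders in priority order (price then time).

After op 1 [order #1] limit_sell(price=98, qty=10): fills=none; bids=[-] asks=[#1:10@98]
After op 2 cancel(order #1): fills=none; bids=[-] asks=[-]
After op 3 [order #2] limit_buy(price=98, qty=8): fills=none; bids=[#2:8@98] asks=[-]
After op 4 [order #3] market_buy(qty=1): fills=none; bids=[#2:8@98] asks=[-]
After op 5 [order #4] market_buy(qty=2): fills=none; bids=[#2:8@98] asks=[-]
After op 6 cancel(order #2): fills=none; bids=[-] asks=[-]
After op 7 [order #5] limit_sell(price=96, qty=6): fills=none; bids=[-] asks=[#5:6@96]
After op 8 [order #6] limit_sell(price=104, qty=9): fills=none; bids=[-] asks=[#5:6@96 #6:9@104]

Answer: BIDS (highest first):
  (empty)
ASKS (lowest first):
  #5: 6@96
  #6: 9@104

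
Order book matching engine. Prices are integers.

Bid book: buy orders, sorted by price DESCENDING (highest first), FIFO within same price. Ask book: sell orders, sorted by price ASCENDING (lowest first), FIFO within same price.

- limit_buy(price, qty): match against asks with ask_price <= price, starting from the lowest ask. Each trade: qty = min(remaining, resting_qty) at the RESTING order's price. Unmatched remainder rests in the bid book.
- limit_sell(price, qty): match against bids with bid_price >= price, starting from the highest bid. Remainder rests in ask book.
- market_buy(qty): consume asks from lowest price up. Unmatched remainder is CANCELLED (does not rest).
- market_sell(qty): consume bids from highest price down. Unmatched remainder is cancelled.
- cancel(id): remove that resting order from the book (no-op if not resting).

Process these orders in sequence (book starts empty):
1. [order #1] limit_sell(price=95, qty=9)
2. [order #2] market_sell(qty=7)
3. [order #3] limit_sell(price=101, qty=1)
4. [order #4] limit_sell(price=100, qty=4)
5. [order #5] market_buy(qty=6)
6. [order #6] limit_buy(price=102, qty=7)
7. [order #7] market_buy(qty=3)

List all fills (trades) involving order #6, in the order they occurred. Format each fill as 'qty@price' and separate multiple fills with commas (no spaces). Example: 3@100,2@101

Answer: 3@95,4@100

Derivation:
After op 1 [order #1] limit_sell(price=95, qty=9): fills=none; bids=[-] asks=[#1:9@95]
After op 2 [order #2] market_sell(qty=7): fills=none; bids=[-] asks=[#1:9@95]
After op 3 [order #3] limit_sell(price=101, qty=1): fills=none; bids=[-] asks=[#1:9@95 #3:1@101]
After op 4 [order #4] limit_sell(price=100, qty=4): fills=none; bids=[-] asks=[#1:9@95 #4:4@100 #3:1@101]
After op 5 [order #5] market_buy(qty=6): fills=#5x#1:6@95; bids=[-] asks=[#1:3@95 #4:4@100 #3:1@101]
After op 6 [order #6] limit_buy(price=102, qty=7): fills=#6x#1:3@95 #6x#4:4@100; bids=[-] asks=[#3:1@101]
After op 7 [order #7] market_buy(qty=3): fills=#7x#3:1@101; bids=[-] asks=[-]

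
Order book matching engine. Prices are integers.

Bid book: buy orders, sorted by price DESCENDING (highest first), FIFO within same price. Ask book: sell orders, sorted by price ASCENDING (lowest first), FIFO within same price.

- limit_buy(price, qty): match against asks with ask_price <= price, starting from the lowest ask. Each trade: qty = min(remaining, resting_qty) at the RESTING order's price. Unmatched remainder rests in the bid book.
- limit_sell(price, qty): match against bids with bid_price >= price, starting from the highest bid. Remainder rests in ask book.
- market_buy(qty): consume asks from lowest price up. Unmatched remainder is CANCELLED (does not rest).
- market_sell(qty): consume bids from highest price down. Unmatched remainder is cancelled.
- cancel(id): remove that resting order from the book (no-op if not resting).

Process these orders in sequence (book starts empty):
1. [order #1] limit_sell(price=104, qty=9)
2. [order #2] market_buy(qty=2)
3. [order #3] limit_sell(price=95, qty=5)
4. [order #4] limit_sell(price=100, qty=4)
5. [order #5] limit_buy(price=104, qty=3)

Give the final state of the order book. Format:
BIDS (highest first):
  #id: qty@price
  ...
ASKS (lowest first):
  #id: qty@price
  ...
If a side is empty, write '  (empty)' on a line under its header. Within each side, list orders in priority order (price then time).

Answer: BIDS (highest first):
  (empty)
ASKS (lowest first):
  #3: 2@95
  #4: 4@100
  #1: 7@104

Derivation:
After op 1 [order #1] limit_sell(price=104, qty=9): fills=none; bids=[-] asks=[#1:9@104]
After op 2 [order #2] market_buy(qty=2): fills=#2x#1:2@104; bids=[-] asks=[#1:7@104]
After op 3 [order #3] limit_sell(price=95, qty=5): fills=none; bids=[-] asks=[#3:5@95 #1:7@104]
After op 4 [order #4] limit_sell(price=100, qty=4): fills=none; bids=[-] asks=[#3:5@95 #4:4@100 #1:7@104]
After op 5 [order #5] limit_buy(price=104, qty=3): fills=#5x#3:3@95; bids=[-] asks=[#3:2@95 #4:4@100 #1:7@104]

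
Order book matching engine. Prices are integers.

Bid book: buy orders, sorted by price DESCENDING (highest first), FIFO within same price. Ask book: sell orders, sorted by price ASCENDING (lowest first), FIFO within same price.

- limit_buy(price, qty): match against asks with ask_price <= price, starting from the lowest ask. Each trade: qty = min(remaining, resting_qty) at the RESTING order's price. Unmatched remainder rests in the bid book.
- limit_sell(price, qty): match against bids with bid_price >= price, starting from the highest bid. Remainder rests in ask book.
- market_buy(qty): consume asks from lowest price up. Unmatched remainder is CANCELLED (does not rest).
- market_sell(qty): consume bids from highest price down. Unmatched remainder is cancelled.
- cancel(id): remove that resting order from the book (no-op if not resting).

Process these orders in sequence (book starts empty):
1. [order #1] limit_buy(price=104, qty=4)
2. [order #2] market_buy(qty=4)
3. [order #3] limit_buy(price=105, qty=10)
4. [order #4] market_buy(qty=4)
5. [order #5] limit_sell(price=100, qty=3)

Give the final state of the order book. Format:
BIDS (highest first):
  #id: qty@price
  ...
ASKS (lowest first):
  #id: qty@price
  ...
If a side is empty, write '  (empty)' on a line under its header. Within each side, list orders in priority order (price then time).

Answer: BIDS (highest first):
  #3: 7@105
  #1: 4@104
ASKS (lowest first):
  (empty)

Derivation:
After op 1 [order #1] limit_buy(price=104, qty=4): fills=none; bids=[#1:4@104] asks=[-]
After op 2 [order #2] market_buy(qty=4): fills=none; bids=[#1:4@104] asks=[-]
After op 3 [order #3] limit_buy(price=105, qty=10): fills=none; bids=[#3:10@105 #1:4@104] asks=[-]
After op 4 [order #4] market_buy(qty=4): fills=none; bids=[#3:10@105 #1:4@104] asks=[-]
After op 5 [order #5] limit_sell(price=100, qty=3): fills=#3x#5:3@105; bids=[#3:7@105 #1:4@104] asks=[-]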